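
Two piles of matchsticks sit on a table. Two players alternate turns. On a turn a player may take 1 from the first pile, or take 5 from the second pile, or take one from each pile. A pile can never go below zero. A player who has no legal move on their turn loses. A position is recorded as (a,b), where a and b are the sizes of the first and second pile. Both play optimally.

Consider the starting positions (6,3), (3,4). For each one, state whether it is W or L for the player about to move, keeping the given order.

(6,3): L, (3,4): W

Label each position W (a win for the player to move) or L (a loss). A position with no legal move is L; any other position is W exactly when some move reaches an L, and L when every move reaches a W.
No move ever increases a pile, so every position that can arise here has a ≤ 6 and b ≤ 4; it is enough to label the cells with 0 ≤ a ≤ 6 and 0 ≤ b ≤ 4.
Every move lowers a or b (never raises either), so fill the grid row by row in increasing a, and left to right within a row: each cell's successors are then already labelled.
      b=0  b=1  b=2  b=3  b=4
a=0:    L    L    L    L    L
a=1:    W    W    W    W    W
a=2:    L    L    L    L    L
a=3:    W    W    W    W    W
a=4:    L    L    L    L    L
a=5:    W    W    W    W    W
a=6:    L    L    L    L    L
Cells with no legal move (terminal, hence L): (0,0), (0,1), (0,2), (0,3), (0,4).
The remaining L cells, each justified by listing all of its moves:
(2,0): L (sole option (1,0)(W) is W)
(2,1): L (options (1,1)(W), (1,0)(W) are all W)
(2,2): L (options (1,2)(W), (1,1)(W) are all W)
(2,3): L (options (1,3)(W), (1,2)(W) are all W)
(2,4): L (options (1,4)(W), (1,3)(W) are all W)
(4,0): L (sole option (3,0)(W) is W)
(4,1): L (options (3,1)(W), (3,0)(W) are all W)
(4,2): L (options (3,2)(W), (3,1)(W) are all W)
(4,3): L (options (3,3)(W), (3,2)(W) are all W)
(4,4): L (options (3,4)(W), (3,3)(W) are all W)
(6,0): L (sole option (5,0)(W) is W)
(6,1): L (options (5,1)(W), (5,0)(W) are all W)
(6,2): L (options (5,2)(W), (5,1)(W) are all W)
(6,3): L (options (5,3)(W), (5,2)(W) are all W)
(6,4): L (options (5,4)(W), (5,3)(W) are all W)
Every other cell has at least one move into one of the L cells above, so it is W.
(6,3): one of the L cells justified above, so L
(3,4): the move to (2,4) reaches an L cell, so W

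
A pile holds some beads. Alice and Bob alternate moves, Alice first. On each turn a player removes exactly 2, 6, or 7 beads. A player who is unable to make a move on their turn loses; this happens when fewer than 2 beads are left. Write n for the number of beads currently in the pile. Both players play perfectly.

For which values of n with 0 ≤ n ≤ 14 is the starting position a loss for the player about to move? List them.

0, 1, 4, 5, 9, 13, 14

Build the W/L table. Terminal = L. A non-terminal position is W if it has a move to some L; otherwise it is L.
n=0: no move → L
n=1: no move → L
n=2: can move to 0, which is L ⇒ W
n=3: can move to 1, which is L ⇒ W
n=4: the only move is to 2(W), a W ⇒ L
n=5: the only move is to 3(W), a W ⇒ L
n=6: can move to 4, which is L ⇒ W
n=7: can move to 5, which is L ⇒ W
n=8: can move to 1, which is L ⇒ W
n=9: moves to 7(W), 3(W), 2(W); every one is W ⇒ L
n=10: can move to 4, which is L ⇒ W
n=11: can move to 9, which is L ⇒ W
n=12: can move to 5, which is L ⇒ W
n=13: moves to 11(W), 7(W), 6(W); every one is W ⇒ L
n=14: moves to 12(W), 8(W), 7(W); every one is W ⇒ L
The losing starting values of n are exactly the entries labelled L in this table (7 of them).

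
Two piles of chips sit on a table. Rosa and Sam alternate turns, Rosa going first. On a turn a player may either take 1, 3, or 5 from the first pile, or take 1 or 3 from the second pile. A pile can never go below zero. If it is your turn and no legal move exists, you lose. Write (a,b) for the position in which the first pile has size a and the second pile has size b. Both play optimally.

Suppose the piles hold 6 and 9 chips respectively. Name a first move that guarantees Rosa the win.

Move to (5,9).

Positions with no move are L. A position that does have a move is losing for the player to move precisely when every available move leads to a winning position for the opponent. Fill in the labels:
No move ever increases a pile, so every position that can arise here has a ≤ 6 and b ≤ 9; it is enough to label the cells with 0 ≤ a ≤ 6 and 0 ≤ b ≤ 9.
Every move lowers a or b (never raises either), so fill the grid row by row in increasing a, and left to right within a row: each cell's successors are then already labelled.
      b=0  b=1  b=2  b=3  b=4  b=5  b=6  b=7  b=8  b=9
a=0:    L    W    L    W    L    W    L    W    L    W
a=1:    W    L    W    L    W    L    W    L    W    L
a=2:    L    W    L    W    L    W    L    W    L    W
a=3:    W    L    W    L    W    L    W    L    W    L
a=4:    L    W    L    W    L    W    L    W    L    W
a=5:    W    L    W    L    W    L    W    L    W    L
a=6:    L    W    L    W    L    W    L    W    L    W
Cells with no legal move (terminal, hence L): (0,0).
The remaining L cells, each justified by listing all of its moves:
(0,2): →(0,1)(W) only, which is W, so L
(0,4): →(0,3)(W), (0,1)(W) — all W, so L
(0,6): →(0,5)(W), (0,3)(W) — all W, so L
(0,8): →(0,7)(W), (0,5)(W) — all W, so L
(1,1): →(0,1)(W), (1,0)(W) — all W, so L
(1,3): →(0,3)(W), (1,2)(W), (1,0)(W) — all W, so L
(1,5): →(0,5)(W), (1,4)(W), (1,2)(W) — all W, so L
(1,7): →(0,7)(W), (1,6)(W), (1,4)(W) — all W, so L
(1,9): →(0,9)(W), (1,8)(W), (1,6)(W) — all W, so L
(2,0): →(1,0)(W) only, which is W, so L
(2,2): →(1,2)(W), (2,1)(W) — all W, so L
(2,4): →(1,4)(W), (2,3)(W), (2,1)(W) — all W, so L
(2,6): →(1,6)(W), (2,5)(W), (2,3)(W) — all W, so L
(2,8): →(1,8)(W), (2,7)(W), (2,5)(W) — all W, so L
(3,1): →(2,1)(W), (0,1)(W), (3,0)(W) — all W, so L
(3,3): →(2,3)(W), (0,3)(W), (3,2)(W), (3,0)(W) — all W, so L
(3,5): →(2,5)(W), (0,5)(W), (3,4)(W), (3,2)(W) — all W, so L
(3,7): →(2,7)(W), (0,7)(W), (3,6)(W), (3,4)(W) — all W, so L
(3,9): →(2,9)(W), (0,9)(W), (3,8)(W), (3,6)(W) — all W, so L
(4,0): →(3,0)(W), (1,0)(W) — all W, so L
(4,2): →(3,2)(W), (1,2)(W), (4,1)(W) — all W, so L
(4,4): →(3,4)(W), (1,4)(W), (4,3)(W), (4,1)(W) — all W, so L
(4,6): →(3,6)(W), (1,6)(W), (4,5)(W), (4,3)(W) — all W, so L
(4,8): →(3,8)(W), (1,8)(W), (4,7)(W), (4,5)(W) — all W, so L
(5,1): →(4,1)(W), (2,1)(W), (0,1)(W), (5,0)(W) — all W, so L
(5,3): →(4,3)(W), (2,3)(W), (0,3)(W), (5,2)(W), (5,0)(W) — all W, so L
(5,5): →(4,5)(W), (2,5)(W), (0,5)(W), (5,4)(W), (5,2)(W) — all W, so L
(5,7): →(4,7)(W), (2,7)(W), (0,7)(W), (5,6)(W), (5,4)(W) — all W, so L
(5,9): →(4,9)(W), (2,9)(W), (0,9)(W), (5,8)(W), (5,6)(W) — all W, so L
(6,0): →(5,0)(W), (3,0)(W), (1,0)(W) — all W, so L
(6,2): →(5,2)(W), (3,2)(W), (1,2)(W), (6,1)(W) — all W, so L
(6,4): →(5,4)(W), (3,4)(W), (1,4)(W), (6,3)(W), (6,1)(W) — all W, so L
(6,6): →(5,6)(W), (3,6)(W), (1,6)(W), (6,5)(W), (6,3)(W) — all W, so L
(6,8): →(5,8)(W), (3,8)(W), (1,8)(W), (6,7)(W), (6,5)(W) — all W, so L
Every other cell has at least one move into one of the L cells above, so it is W.
From (6,9), the L positions reachable in one move are: (5,9), (3,9), (1,9), (6,8), (6,6). Any move reaching one of these is winning.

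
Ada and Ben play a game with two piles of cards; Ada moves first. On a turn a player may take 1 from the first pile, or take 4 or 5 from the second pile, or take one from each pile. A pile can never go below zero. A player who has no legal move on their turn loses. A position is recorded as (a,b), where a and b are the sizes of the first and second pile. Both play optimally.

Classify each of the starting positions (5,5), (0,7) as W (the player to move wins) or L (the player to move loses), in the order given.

(5,5): L, (0,7): W

Compute win/loss labels from the base case upward. A position with no move is L. Any other position is W if it can reach an L in one move, else L.
No move ever increases a pile, so every position that can arise here has a ≤ 5 and b ≤ 7; it is enough to label the cells with 0 ≤ a ≤ 5 and 0 ≤ b ≤ 7.
Every move lowers a or b (never raises either), so fill the grid row by row in increasing a, and left to right within a row: each cell's successors are then already labelled.
      b=0  b=1  b=2  b=3  b=4  b=5  b=6  b=7
a=0:    L    L    L    L    W    W    W    W
a=1:    W    W    W    W    W    L    L    L
a=2:    L    L    L    L    W    W    W    W
a=3:    W    W    W    W    W    L    L    L
a=4:    L    L    L    L    W    W    W    W
a=5:    W    W    W    W    W    L    L    L
Cells with no legal move (terminal, hence L): (0,0), (0,1), (0,2), (0,3).
The remaining L cells, each justified by listing all of its moves:
(1,5): →(0,5)(W), (1,1)(W), (1,0)(W), (0,4)(W) — all W, so L
(1,6): →(0,6)(W), (1,2)(W), (1,1)(W), (0,5)(W) — all W, so L
(1,7): →(0,7)(W), (1,3)(W), (1,2)(W), (0,6)(W) — all W, so L
(2,0): →(1,0)(W) only, which is W, so L
(2,1): →(1,1)(W), (1,0)(W) — all W, so L
(2,2): →(1,2)(W), (1,1)(W) — all W, so L
(2,3): →(1,3)(W), (1,2)(W) — all W, so L
(3,5): →(2,5)(W), (3,1)(W), (3,0)(W), (2,4)(W) — all W, so L
(3,6): →(2,6)(W), (3,2)(W), (3,1)(W), (2,5)(W) — all W, so L
(3,7): →(2,7)(W), (3,3)(W), (3,2)(W), (2,6)(W) — all W, so L
(4,0): →(3,0)(W) only, which is W, so L
(4,1): →(3,1)(W), (3,0)(W) — all W, so L
(4,2): →(3,2)(W), (3,1)(W) — all W, so L
(4,3): →(3,3)(W), (3,2)(W) — all W, so L
(5,5): →(4,5)(W), (5,1)(W), (5,0)(W), (4,4)(W) — all W, so L
(5,6): →(4,6)(W), (5,2)(W), (5,1)(W), (4,5)(W) — all W, so L
(5,7): →(4,7)(W), (5,3)(W), (5,2)(W), (4,6)(W) — all W, so L
Every other cell has at least one move into one of the L cells above, so it is W.
(5,5): one of the L cells justified above, so L
(0,7): the move to (0,3) reaches an L cell, so W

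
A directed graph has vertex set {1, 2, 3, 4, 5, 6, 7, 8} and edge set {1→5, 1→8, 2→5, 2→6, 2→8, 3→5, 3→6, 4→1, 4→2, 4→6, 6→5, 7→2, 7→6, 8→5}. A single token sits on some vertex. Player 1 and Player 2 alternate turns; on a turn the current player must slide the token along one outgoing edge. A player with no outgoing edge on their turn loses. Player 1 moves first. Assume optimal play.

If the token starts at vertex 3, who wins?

Label each position W (a win for the player to move) or L (a loss). A position with no legal move is L; any other position is W exactly when some move reaches an L, and L when every move reaches a W.
Every edge goes from a vertex to one that appears earlier in the order 5, 8, 1, 6, 3, 2, 4, 7, so processing vertices in that order labels each vertex after all of its successors.
5: no outgoing edge → L
8: →5(L), so W
1: →5(L), so W
6: →5(L), so W
3: →5(L), so W
2: →5(L), so W
4: →2(W), 6(W), 1(W) — all W, so L
7: →2(W), 6(W) — all W, so L
From 3 Player 1 can move to 5, reaching an L position.

Player 1 wins.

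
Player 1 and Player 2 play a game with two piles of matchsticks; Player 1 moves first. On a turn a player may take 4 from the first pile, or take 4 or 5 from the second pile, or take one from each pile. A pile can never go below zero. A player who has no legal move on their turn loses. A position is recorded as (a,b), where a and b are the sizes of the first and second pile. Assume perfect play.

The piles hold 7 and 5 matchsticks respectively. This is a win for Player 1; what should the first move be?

Compute win/loss labels from the base case upward. A position with no move is L. Any other position is W if it can reach an L in one move, else L.
No move ever increases a pile, so every position that can arise here has a ≤ 7 and b ≤ 5; it is enough to label the cells with 0 ≤ a ≤ 7 and 0 ≤ b ≤ 5.
Every move lowers a or b (never raises either), so fill the grid row by row in increasing a, and left to right within a row: each cell's successors are then already labelled.
      b=0  b=1  b=2  b=3  b=4  b=5
a=0:    L    L    L    L    W    W
a=1:    L    W    W    W    W    W
a=2:    L    W    L    L    W    W
a=3:    L    W    L    W    W    W
a=4:    W    W    W    W    L    L
a=5:    W    L    L    L    L    W
a=6:    W    L    W    W    W    W
a=7:    W    L    W    L    L    W
Cells with no legal move (terminal, hence L): (0,0), (0,1), (0,2), (0,3), (1,0), (2,0), (3,0).
The remaining L cells, each justified by listing all of its moves:
(2,2): the only move is to (1,1)(W), a W ⇒ L
(2,3): the only move is to (1,2)(W), a W ⇒ L
(3,2): the only move is to (2,1)(W), a W ⇒ L
(4,4): moves to (0,4)(W), (4,0)(W), (3,3)(W); every one is W ⇒ L
(4,5): moves to (0,5)(W), (4,1)(W), (4,0)(W), (3,4)(W); every one is W ⇒ L
(5,1): moves to (1,1)(W), (4,0)(W); every one is W ⇒ L
(5,2): moves to (1,2)(W), (4,1)(W); every one is W ⇒ L
(5,3): moves to (1,3)(W), (4,2)(W); every one is W ⇒ L
(5,4): moves to (1,4)(W), (5,0)(W), (4,3)(W); every one is W ⇒ L
(6,1): moves to (2,1)(W), (5,0)(W); every one is W ⇒ L
(7,1): moves to (3,1)(W), (6,0)(W); every one is W ⇒ L
(7,3): moves to (3,3)(W), (6,2)(W); every one is W ⇒ L
(7,4): moves to (3,4)(W), (7,0)(W), (6,3)(W); every one is W ⇒ L
Every other cell has at least one move into one of the L cells above, so it is W.
From (7,5), the L positions reachable in one move are: (7,1).

Move to (7,1).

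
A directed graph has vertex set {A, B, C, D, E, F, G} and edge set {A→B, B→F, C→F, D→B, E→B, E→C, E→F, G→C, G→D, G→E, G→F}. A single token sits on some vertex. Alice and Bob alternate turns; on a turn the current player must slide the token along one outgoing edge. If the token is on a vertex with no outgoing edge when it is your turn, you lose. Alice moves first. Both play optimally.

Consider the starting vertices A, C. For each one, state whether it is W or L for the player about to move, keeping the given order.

A: L, C: W

Use the standard recursion: the mover loses at a terminal position; elsewhere, the mover wins exactly when some move hands the opponent an L position.
Every edge goes from a vertex to one that appears earlier in the order F, B, A, C, E, D, G, so processing vertices in that order labels each vertex after all of its successors.
F: no outgoing edge → L
B: can move to F, which is L ⇒ W
A: the only move is to B(W), a W ⇒ L
C: can move to F, which is L ⇒ W
E: can move to F, which is L ⇒ W
D: the only move is to B(W), a W ⇒ L
G: can move to D, which is L ⇒ W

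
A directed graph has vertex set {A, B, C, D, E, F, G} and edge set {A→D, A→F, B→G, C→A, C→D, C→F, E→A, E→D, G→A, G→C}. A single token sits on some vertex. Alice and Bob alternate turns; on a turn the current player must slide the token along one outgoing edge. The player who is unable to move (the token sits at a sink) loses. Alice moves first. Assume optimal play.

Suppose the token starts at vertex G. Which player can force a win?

Build the W/L table. Terminal = L. A non-terminal position is W if it has a move to some L; otherwise it is L.
Every edge goes from a vertex to one that appears earlier in the order F, D, A, C, E, G, B, so processing vertices in that order labels each vertex after all of its successors.
F: no outgoing edge → L
D: no outgoing edge → L
A: reaches L-position D → W
C: reaches L-position D → W
E: reaches L-position D → W
G: only reaches C(W), A(W), all W → L
B: reaches L-position G → W
Every move from G reaches a W position, so the mover loses.

Bob wins.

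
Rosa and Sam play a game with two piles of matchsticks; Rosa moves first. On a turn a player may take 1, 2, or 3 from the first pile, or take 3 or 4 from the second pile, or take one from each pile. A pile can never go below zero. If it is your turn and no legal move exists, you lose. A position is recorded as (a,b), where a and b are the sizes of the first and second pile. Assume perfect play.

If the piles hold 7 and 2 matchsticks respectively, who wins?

Classify positions by backward induction: terminal positions (no move available) are L. From any other position, the mover wins iff some move reaches an L.
No move ever increases a pile, so every position that can arise here has a ≤ 7 and b ≤ 2; it is enough to label the cells with 0 ≤ a ≤ 7 and 0 ≤ b ≤ 2.
Every move lowers a or b (never raises either), so fill the grid row by row in increasing a, and left to right within a row: each cell's successors are then already labelled.
      b=0  b=1  b=2
a=0:    L    L    L
a=1:    W    W    W
a=2:    W    W    W
a=3:    W    W    W
a=4:    L    L    L
a=5:    W    W    W
a=6:    W    W    W
a=7:    W    W    W
Cells with no legal move (terminal, hence L): (0,0), (0,1), (0,2).
The remaining L cells, each justified by listing all of its moves:
(4,0): L (options (3,0)(W), (2,0)(W), (1,0)(W) are all W)
(4,1): L (options (3,1)(W), (2,1)(W), (1,1)(W), (3,0)(W) are all W)
(4,2): L (options (3,2)(W), (2,2)(W), (1,2)(W), (3,1)(W) are all W)
Every other cell has at least one move into one of the L cells above, so it is W.
The starting position (7,2) is W: Rosa should move to (4,2), handing over an L position.

Rosa wins.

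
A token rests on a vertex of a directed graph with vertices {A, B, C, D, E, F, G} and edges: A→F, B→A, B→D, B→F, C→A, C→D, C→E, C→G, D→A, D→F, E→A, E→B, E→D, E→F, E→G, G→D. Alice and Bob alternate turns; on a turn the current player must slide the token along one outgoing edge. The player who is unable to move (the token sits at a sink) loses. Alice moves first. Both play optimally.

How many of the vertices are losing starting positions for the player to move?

Classify positions by backward induction: terminal positions (no move available) are L. From any other position, the mover wins iff some move reaches an L.
Every edge goes from a vertex to one that appears earlier in the order F, A, D, B, G, E, C, so processing vertices in that order labels each vertex after all of its successors.
F: no outgoing edge → L
A: reaches L-position F → W
D: reaches L-position F → W
B: reaches L-position F → W
G: only reaches D(W), which is W → L
E: reaches L-position G → W
C: reaches L-position G → W
The L vertices are F, G; that is 2 in all.

2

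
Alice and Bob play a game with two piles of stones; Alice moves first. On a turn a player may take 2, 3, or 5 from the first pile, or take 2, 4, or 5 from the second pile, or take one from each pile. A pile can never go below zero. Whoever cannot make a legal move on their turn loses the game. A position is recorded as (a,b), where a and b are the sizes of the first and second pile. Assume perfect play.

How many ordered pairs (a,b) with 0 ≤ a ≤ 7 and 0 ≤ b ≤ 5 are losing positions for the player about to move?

Positions with no move are L. A position that does have a move is losing for the player to move precisely when every available move leads to a winning position for the opponent. Fill in the labels:
Every move lowers a or b (never raises either), so fill the grid row by row in increasing a, and left to right within a row: each cell's successors are then already labelled.
      b=0  b=1  b=2  b=3  b=4  b=5
a=0:    L    L    W    W    W    W
a=1:    L    W    W    L    W    W
a=2:    W    W    L    L    W    W
a=3:    W    W    L    W    W    L
a=4:    W    L    W    W    L    W
a=5:    W    W    W    W    L    W
a=6:    W    W    W    W    W    W
a=7:    L    W    W    W    W    W
Cells with no legal move (terminal, hence L): (0,0), (0,1), (1,0).
The remaining L cells, each justified by listing all of its moves:
(1,3): moves to (1,1)(W), (0,2)(W); every one is W ⇒ L
(2,2): moves to (0,2)(W), (2,0)(W), (1,1)(W); every one is W ⇒ L
(2,3): moves to (0,3)(W), (2,1)(W), (1,2)(W); every one is W ⇒ L
(3,2): moves to (1,2)(W), (0,2)(W), (3,0)(W), (2,1)(W); every one is W ⇒ L
(3,5): moves to (1,5)(W), (0,5)(W), (3,3)(W), (3,1)(W), (3,0)(W), (2,4)(W); every one is W ⇒ L
(4,1): moves to (2,1)(W), (1,1)(W), (3,0)(W); every one is W ⇒ L
(4,4): moves to (2,4)(W), (1,4)(W), (4,2)(W), (4,0)(W), (3,3)(W); every one is W ⇒ L
(5,4): moves to (3,4)(W), (2,4)(W), (0,4)(W), (5,2)(W), (5,0)(W), (4,3)(W); every one is W ⇒ L
(7,0): moves to (5,0)(W), (4,0)(W), (2,0)(W); every one is W ⇒ L
Every other cell has at least one move into one of the L cells above, so it is W.
L cells per row: a=0: 2, a=1: 2, a=2: 2, a=3: 2, a=4: 2, a=5: 1, a=6: 0, a=7: 1; total 12.

12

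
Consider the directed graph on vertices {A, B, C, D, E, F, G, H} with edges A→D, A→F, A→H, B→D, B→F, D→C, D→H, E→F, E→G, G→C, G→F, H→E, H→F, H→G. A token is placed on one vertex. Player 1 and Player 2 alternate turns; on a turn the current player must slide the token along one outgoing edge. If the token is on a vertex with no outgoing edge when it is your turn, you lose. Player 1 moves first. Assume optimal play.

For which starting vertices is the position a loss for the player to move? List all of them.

C, F

Label each position W (a win for the player to move) or L (a loss). A position with no legal move is L; any other position is W exactly when some move reaches an L, and L when every move reaches a W.
Every edge goes from a vertex to one that appears earlier in the order F, C, G, E, H, D, B, A, so processing vertices in that order labels each vertex after all of its successors.
F: no outgoing edge → L
C: no outgoing edge → L
G: →C(L), so W
E: →F(L), so W
H: →F(L), so W
D: →C(L), so W
B: →F(L), so W
A: →F(L), so W
Reading off the rows marked L gives the requested list; there are 2 such vertices.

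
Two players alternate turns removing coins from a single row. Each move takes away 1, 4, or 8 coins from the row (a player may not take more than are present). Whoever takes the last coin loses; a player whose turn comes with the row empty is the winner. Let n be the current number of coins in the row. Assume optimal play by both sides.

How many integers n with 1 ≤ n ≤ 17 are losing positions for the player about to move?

6

Positions with no move are W. A position that does have a move is losing for the player to move precisely when every available move leads to a winning position for the opponent. Fill in the labels:
n=0: no move; the opponent has just taken the last coin and therefore loses → W
n=1: →0(W) only, which is W, so L
n=2: →1(L), so W
n=3: →2(W) only, which is W, so L
n=4: →3(L), so W
n=5: →1(L), so W
n=6: →5(W), 2(W) — all W, so L
n=7: →6(L), so W
n=8: →7(W), 4(W), 0(W) — all W, so L
n=9: →8(L), so W
n=10: →6(L), so W
n=11: →3(L), so W
n=12: →8(L), so W
n=13: →12(W), 9(W), 5(W) — all W, so L
n=14: →13(L), so W
n=15: →14(W), 11(W), 7(W) — all W, so L
n=16: →15(L), so W
n=17: →13(L), so W
L entries with 1 ≤ n ≤ 17 (the range starts at n=1): n = 1, 3, 6, 8, 13, 15; that makes 6.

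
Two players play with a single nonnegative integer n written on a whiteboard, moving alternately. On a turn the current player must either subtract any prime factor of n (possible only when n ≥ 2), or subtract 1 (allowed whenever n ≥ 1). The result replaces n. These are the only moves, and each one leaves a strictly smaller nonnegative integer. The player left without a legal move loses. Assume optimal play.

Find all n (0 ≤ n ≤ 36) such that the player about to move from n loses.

0, 4, 8, 12, 16, 20, 24, 28, 32, 36

Classify positions by backward induction: terminal positions (no move available) are L. From any other position, the mover wins iff some move reaches an L.
n=0: no move → L
n=1: W (go to 0, an L position)
n=2: W (go to 0, an L position)
n=3: W (go to 0, an L position)
n=4: L (options 2(W), 3(W) are all W)
n=5: W (go to 0, an L position)
n=6: W (go to 4, an L position)
n=7: W (go to 0, an L position)
n=8: L (options 6(W), 7(W) are all W)
n=9: W (go to 8, an L position)
n=10: W (go to 8, an L position)
n=11: W (go to 0, an L position)
n=12: L (options 9(W), 10(W), 11(W) are all W)
n=13: W (go to 0, an L position)
n=14: W (go to 12, an L position)
n=15: W (go to 12, an L position)
n=16: L (options 14(W), 15(W) are all W)
n=17: W (go to 0, an L position)
n=18: W (go to 16, an L position)
n=19: W (go to 0, an L position)
n=20: L (options 15(W), 18(W), 19(W) are all W)
n=21: W (go to 20, an L position)
n=22: W (go to 20, an L position)
n=23: W (go to 0, an L position)
n=24: L (options 21(W), 22(W), 23(W) are all W)
n=25: W (go to 20, an L position)
n=26: W (go to 24, an L position)
n=27: W (go to 24, an L position)
n=28: L (options 21(W), 26(W), 27(W) are all W)
n=29: W (go to 0, an L position)
n=30: W (go to 28, an L position)
n=31: W (go to 0, an L position)
n=32: L (options 30(W), 31(W) are all W)
n=33: W (go to 32, an L position)
n=34: W (go to 32, an L position)
n=35: W (go to 28, an L position)
n=36: L (options 33(W), 34(W), 35(W) are all W)
The losing starting values of n are exactly the entries labelled L in this table (10 of them).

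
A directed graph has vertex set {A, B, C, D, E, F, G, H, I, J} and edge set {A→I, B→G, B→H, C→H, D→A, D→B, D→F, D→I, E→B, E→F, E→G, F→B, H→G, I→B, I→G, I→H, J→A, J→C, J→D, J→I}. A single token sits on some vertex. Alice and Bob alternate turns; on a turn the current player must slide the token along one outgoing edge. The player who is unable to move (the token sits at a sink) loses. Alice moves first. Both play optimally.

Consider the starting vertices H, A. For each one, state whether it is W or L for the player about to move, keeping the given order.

Positions with no move are L. A position that does have a move is losing for the player to move precisely when every available move leads to a winning position for the opponent. Fill in the labels:
Every edge goes from a vertex to one that appears earlier in the order G, H, B, I, A, F, D, C, E, J, so processing vertices in that order labels each vertex after all of its successors.
G: no outgoing edge → L
H: can move to G, which is L ⇒ W
B: can move to G, which is L ⇒ W
I: can move to G, which is L ⇒ W
A: the only move is to I(W), a W ⇒ L
F: the only move is to B(W), a W ⇒ L
D: can move to F, which is L ⇒ W
C: the only move is to H(W), a W ⇒ L
E: can move to F, which is L ⇒ W
J: can move to C, which is L ⇒ W

H: W, A: L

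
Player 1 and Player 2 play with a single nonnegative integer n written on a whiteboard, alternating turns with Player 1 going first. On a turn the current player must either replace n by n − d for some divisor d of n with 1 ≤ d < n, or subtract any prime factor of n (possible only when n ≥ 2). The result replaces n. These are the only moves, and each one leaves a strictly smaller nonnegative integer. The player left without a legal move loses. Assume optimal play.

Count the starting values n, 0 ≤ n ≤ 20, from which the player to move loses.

Build the W/L table. Terminal = L. A non-terminal position is W if it has a move to some L; otherwise it is L.
n=0: no move → L
n=1: no move → L
n=2: can move to 0, which is L ⇒ W
n=3: can move to 0, which is L ⇒ W
n=4: moves to 2(W), 3(W); every one is W ⇒ L
n=5: can move to 0, which is L ⇒ W
n=6: can move to 4, which is L ⇒ W
n=7: can move to 0, which is L ⇒ W
n=8: can move to 4, which is L ⇒ W
n=9: moves to 6(W), 8(W); every one is W ⇒ L
n=10: can move to 9, which is L ⇒ W
n=11: can move to 0, which is L ⇒ W
n=12: can move to 9, which is L ⇒ W
n=13: can move to 0, which is L ⇒ W
n=14: moves to 7(W), 12(W), 13(W); every one is W ⇒ L
n=15: can move to 14, which is L ⇒ W
n=16: can move to 14, which is L ⇒ W
n=17: can move to 0, which is L ⇒ W
n=18: can move to 9, which is L ⇒ W
n=19: can move to 0, which is L ⇒ W
n=20: moves to 10(W), 15(W), 16(W), 18(W), 19(W); every one is W ⇒ L
L entries with 0 ≤ n ≤ 20: n = 0, 1, 4, 9, 14, 20; that makes 6.

6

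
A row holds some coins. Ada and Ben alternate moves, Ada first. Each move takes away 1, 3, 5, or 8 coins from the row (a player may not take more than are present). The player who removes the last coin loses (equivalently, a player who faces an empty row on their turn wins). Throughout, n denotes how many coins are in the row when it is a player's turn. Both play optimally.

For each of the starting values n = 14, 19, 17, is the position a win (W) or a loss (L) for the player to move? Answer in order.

14: L, 19: W, 17: W

Work bottom-up. With no move the player to move wins. Otherwise the position is W if at least one move leads to an L position for the opponent, and L if every move leads to a W.
n=0: no move; the opponent has just taken the last coin and therefore loses → W
n=1: →0(W) only, which is W, so L
n=2: →1(L), so W
n=3: →2(W), 0(W) — all W, so L
n=4: →3(L), so W
n=5: →4(W), 2(W), 0(W) — all W, so L
n=6: →5(L), so W
n=7: →6(W), 4(W), 2(W) — all W, so L
n=8: →7(L), so W
n=9: →1(L), so W
n=10: →7(L), so W
n=11: →3(L), so W
n=12: →7(L), so W
n=13: →5(L), so W
n=14: →13(W), 11(W), 9(W), 6(W) — all W, so L
n=15: →14(L), so W
n=16: →15(W), 13(W), 11(W), 8(W) — all W, so L
n=17: →16(L), so W
n=18: →17(W), 15(W), 13(W), 10(W) — all W, so L
n=19: →18(L), so W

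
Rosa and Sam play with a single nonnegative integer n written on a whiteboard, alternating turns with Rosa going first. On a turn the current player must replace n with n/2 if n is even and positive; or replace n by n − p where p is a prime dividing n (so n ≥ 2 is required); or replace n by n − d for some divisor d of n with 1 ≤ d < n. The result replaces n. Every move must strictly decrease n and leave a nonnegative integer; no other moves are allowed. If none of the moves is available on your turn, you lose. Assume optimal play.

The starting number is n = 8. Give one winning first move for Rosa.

Compute win/loss labels from the base case upward. A position with no move is L. Any other position is W if it can reach an L in one move, else L.
n=0: no move → L
n=1: no move → L
n=2: W (go to 0, an L position)
n=3: W (go to 0, an L position)
n=4: L (options 2(W), 3(W) are all W)
n=5: W (go to 0, an L position)
n=6: W (go to 4, an L position)
n=7: W (go to 0, an L position)
n=8: W (go to 4, an L position)
From 8, the L positions reachable in one move are: 4.

Move to 4.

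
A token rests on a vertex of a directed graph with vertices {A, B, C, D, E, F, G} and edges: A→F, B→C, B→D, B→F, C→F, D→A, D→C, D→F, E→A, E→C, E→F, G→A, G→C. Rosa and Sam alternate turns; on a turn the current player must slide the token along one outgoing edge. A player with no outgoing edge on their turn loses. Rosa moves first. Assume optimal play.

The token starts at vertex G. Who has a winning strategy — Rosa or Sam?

Classify positions by backward induction: terminal positions (no move available) are L. From any other position, the mover wins iff some move reaches an L.
Every edge goes from a vertex to one that appears earlier in the order F, C, A, D, G, B, E, so processing vertices in that order labels each vertex after all of its successors.
F: no outgoing edge → L
C: W (go to F, an L position)
A: W (go to F, an L position)
D: W (go to F, an L position)
G: L (options A(W), C(W) are all W)
B: W (go to F, an L position)
E: W (go to F, an L position)
Every move from G reaches a W position, so the mover loses.

Sam wins.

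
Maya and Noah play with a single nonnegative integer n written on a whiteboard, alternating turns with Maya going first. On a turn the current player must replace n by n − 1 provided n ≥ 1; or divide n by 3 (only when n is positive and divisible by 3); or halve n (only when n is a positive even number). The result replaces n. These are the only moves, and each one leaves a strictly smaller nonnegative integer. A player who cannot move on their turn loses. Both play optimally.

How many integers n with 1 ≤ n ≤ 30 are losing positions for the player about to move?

Label each position W (a win for the player to move) or L (a loss). A position with no legal move is L; any other position is W exactly when some move reaches an L, and L when every move reaches a W.
n=0: no move → L
n=1: can move to 0, which is L ⇒ W
n=2: the only move is to 1(W), a W ⇒ L
n=3: can move to 2, which is L ⇒ W
n=4: can move to 2, which is L ⇒ W
n=5: the only move is to 4(W), a W ⇒ L
n=6: can move to 2, which is L ⇒ W
n=7: the only move is to 6(W), a W ⇒ L
n=8: can move to 7, which is L ⇒ W
n=9: moves to 3(W), 8(W); every one is W ⇒ L
n=10: can move to 5, which is L ⇒ W
n=11: the only move is to 10(W), a W ⇒ L
n=12: can move to 11, which is L ⇒ W
n=13: the only move is to 12(W), a W ⇒ L
n=14: can move to 7, which is L ⇒ W
n=15: can move to 5, which is L ⇒ W
n=16: moves to 8(W), 15(W); every one is W ⇒ L
n=17: can move to 16, which is L ⇒ W
n=18: can move to 9, which is L ⇒ W
n=19: the only move is to 18(W), a W ⇒ L
n=20: can move to 19, which is L ⇒ W
n=21: can move to 7, which is L ⇒ W
n=22: can move to 11, which is L ⇒ W
n=23: the only move is to 22(W), a W ⇒ L
n=24: can move to 23, which is L ⇒ W
n=25: the only move is to 24(W), a W ⇒ L
n=26: can move to 13, which is L ⇒ W
n=27: can move to 9, which is L ⇒ W
n=28: moves to 14(W), 27(W); every one is W ⇒ L
n=29: can move to 28, which is L ⇒ W
n=30: moves to 10(W), 15(W), 29(W); every one is W ⇒ L
L entries with 1 ≤ n ≤ 30 (n=0 is outside the asked range and is not counted): n = 2, 5, 7, 9, 11, 13, 16, 19, 23, 25, 28, 30; that makes 12.

12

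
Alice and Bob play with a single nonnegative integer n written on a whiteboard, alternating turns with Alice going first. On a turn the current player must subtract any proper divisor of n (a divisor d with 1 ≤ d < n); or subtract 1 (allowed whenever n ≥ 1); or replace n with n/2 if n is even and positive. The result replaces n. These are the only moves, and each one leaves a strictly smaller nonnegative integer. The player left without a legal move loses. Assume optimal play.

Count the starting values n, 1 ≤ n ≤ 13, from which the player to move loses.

Work bottom-up. With no move the player to move loses. Otherwise the position is W if at least one move leads to an L position for the opponent, and L if every move leads to a W.
n=0: no move → L
n=1: can move to 0, which is L ⇒ W
n=2: the only move is to 1(W), a W ⇒ L
n=3: can move to 2, which is L ⇒ W
n=4: can move to 2, which is L ⇒ W
n=5: the only move is to 4(W), a W ⇒ L
n=6: can move to 5, which is L ⇒ W
n=7: the only move is to 6(W), a W ⇒ L
n=8: can move to 7, which is L ⇒ W
n=9: moves to 6(W), 8(W); every one is W ⇒ L
n=10: can move to 5, which is L ⇒ W
n=11: the only move is to 10(W), a W ⇒ L
n=12: can move to 9, which is L ⇒ W
n=13: the only move is to 12(W), a W ⇒ L
L entries with 1 ≤ n ≤ 13 (n=0 is outside the asked range and is not counted): n = 2, 5, 7, 9, 11, 13; that makes 6.

6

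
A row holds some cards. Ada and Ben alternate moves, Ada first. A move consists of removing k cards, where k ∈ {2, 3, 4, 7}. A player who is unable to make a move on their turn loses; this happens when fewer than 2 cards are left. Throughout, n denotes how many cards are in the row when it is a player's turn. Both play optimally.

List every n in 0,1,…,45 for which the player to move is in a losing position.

0, 1, 6, 11, 12, 17, 22, 23, 28, 33, 34, 39, 44, 45

Label each position W (a win for the player to move) or L (a loss). A position with no legal move is L; any other position is W exactly when some move reaches an L, and L when every move reaches a W.
n=0: no move → L
n=1: no move → L
n=2: W (go to 0, an L position)
n=3: W (go to 1, an L position)
n=4: W (go to 1, an L position)
n=5: W (go to 1, an L position)
n=6: L (options 4(W), 3(W), 2(W) are all W)
n=7: W (go to 0, an L position)
n=8: W (go to 6, an L position)
n=9: W (go to 6, an L position)
n=10: W (go to 6, an L position)
n=11: L (options 9(W), 8(W), 7(W), 4(W) are all W)
n=12: L (options 10(W), 9(W), 8(W), 5(W) are all W)
n=13: W (go to 11, an L position)
n=14: W (go to 12, an L position)
n=15: W (go to 12, an L position)
n=16: W (go to 12, an L position)
n=17: L (options 15(W), 14(W), 13(W), 10(W) are all W)
n=18: W (go to 11, an L position)
n=19: W (go to 17, an L position)
n=20: W (go to 17, an L position)
n=21: W (go to 17, an L position)
n=22: L (options 20(W), 19(W), 18(W), 15(W) are all W)
n=23: L (options 21(W), 20(W), 19(W), 16(W) are all W)
n=24: W (go to 22, an L position)
n=25: W (go to 23, an L position)
n=26: W (go to 23, an L position)
n=27: W (go to 23, an L position)
n=28: L (options 26(W), 25(W), 24(W), 21(W) are all W)
n=29: W (go to 22, an L position)
n=30: W (go to 28, an L position)
n=31: W (go to 28, an L position)
n=32: W (go to 28, an L position)
n=33: L (options 31(W), 30(W), 29(W), 26(W) are all W)
n=34: L (options 32(W), 31(W), 30(W), 27(W) are all W)
n=35: W (go to 33, an L position)
n=36: W (go to 34, an L position)
n=37: W (go to 34, an L position)
n=38: W (go to 34, an L position)
n=39: L (options 37(W), 36(W), 35(W), 32(W) are all W)
n=40: W (go to 33, an L position)
n=41: W (go to 39, an L position)
n=42: W (go to 39, an L position)
n=43: W (go to 39, an L position)
n=44: L (options 42(W), 41(W), 40(W), 37(W) are all W)
n=45: L (options 43(W), 42(W), 41(W), 38(W) are all W)
Reading off the rows marked L gives the requested list; there are 14 such values of n.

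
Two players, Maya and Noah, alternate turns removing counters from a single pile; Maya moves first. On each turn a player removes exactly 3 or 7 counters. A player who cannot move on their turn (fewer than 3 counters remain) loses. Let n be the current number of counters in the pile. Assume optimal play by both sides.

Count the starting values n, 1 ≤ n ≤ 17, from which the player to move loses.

Positions with no move are L. A position that does have a move is losing for the player to move precisely when every available move leads to a winning position for the opponent. Fill in the labels:
n=0: no move → L
n=1: no move → L
n=2: no move → L
n=3: reaches L-position 0 → W
n=4: reaches L-position 1 → W
n=5: reaches L-position 2 → W
n=6: only reaches 3(W), which is W → L
n=7: reaches L-position 0 → W
n=8: reaches L-position 1 → W
n=9: reaches L-position 6 → W
n=10: only reaches 7(W), 3(W), all W → L
n=11: only reaches 8(W), 4(W), all W → L
n=12: only reaches 9(W), 5(W), all W → L
n=13: reaches L-position 10 → W
n=14: reaches L-position 11 → W
n=15: reaches L-position 12 → W
n=16: only reaches 13(W), 9(W), all W → L
n=17: reaches L-position 10 → W
L entries with 1 ≤ n ≤ 17 (n=0 is outside the asked range and is not counted): n = 1, 2, 6, 10, 11, 12, 16; that makes 7.

7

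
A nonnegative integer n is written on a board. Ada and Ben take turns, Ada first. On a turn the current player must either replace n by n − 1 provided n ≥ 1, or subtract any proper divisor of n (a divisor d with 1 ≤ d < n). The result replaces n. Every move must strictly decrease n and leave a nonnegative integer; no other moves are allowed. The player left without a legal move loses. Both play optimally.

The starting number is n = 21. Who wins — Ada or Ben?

Ben wins.

Label each position W (a win for the player to move) or L (a loss). A position with no legal move is L; any other position is W exactly when some move reaches an L, and L when every move reaches a W.
n=0: no move → L
n=1: →0(L), so W
n=2: →1(W) only, which is W, so L
n=3: →2(L), so W
n=4: →2(L), so W
n=5: →4(W) only, which is W, so L
n=6: →5(L), so W
n=7: →6(W) only, which is W, so L
n=8: →7(L), so W
n=9: →6(W), 8(W) — all W, so L
n=10: →5(L), so W
n=11: →10(W) only, which is W, so L
n=12: →9(L), so W
n=13: →12(W) only, which is W, so L
n=14: →7(L), so W
n=15: →10(W), 12(W), 14(W) — all W, so L
n=16: →15(L), so W
n=17: →16(W) only, which is W, so L
n=18: →9(L), so W
n=19: →18(W) only, which is W, so L
n=20: →15(L), so W
n=21: →14(W), 18(W), 20(W) — all W, so L
The starting position 21 is L: whatever Ada does, the opponent receives a W position.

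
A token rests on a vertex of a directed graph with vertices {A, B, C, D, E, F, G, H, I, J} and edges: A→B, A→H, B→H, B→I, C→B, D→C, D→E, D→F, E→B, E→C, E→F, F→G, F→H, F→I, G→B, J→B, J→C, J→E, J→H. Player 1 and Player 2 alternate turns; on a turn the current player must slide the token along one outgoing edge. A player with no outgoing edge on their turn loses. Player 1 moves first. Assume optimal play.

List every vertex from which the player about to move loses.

C, G, H, I

Compute win/loss labels from the base case upward. A position with no move is L. Any other position is W if it can reach an L in one move, else L.
Every edge goes from a vertex to one that appears earlier in the order I, H, B, A, G, C, F, E, J, D, so processing vertices in that order labels each vertex after all of its successors.
I: no outgoing edge → L
H: no outgoing edge → L
B: →H(L), so W
A: →H(L), so W
G: →B(W) only, which is W, so L
C: →B(W) only, which is W, so L
F: →G(L), so W
E: →C(L), so W
J: →C(L), so W
D: →C(L), so W
Reading off the rows marked L gives the requested list; there are 4 such vertices.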